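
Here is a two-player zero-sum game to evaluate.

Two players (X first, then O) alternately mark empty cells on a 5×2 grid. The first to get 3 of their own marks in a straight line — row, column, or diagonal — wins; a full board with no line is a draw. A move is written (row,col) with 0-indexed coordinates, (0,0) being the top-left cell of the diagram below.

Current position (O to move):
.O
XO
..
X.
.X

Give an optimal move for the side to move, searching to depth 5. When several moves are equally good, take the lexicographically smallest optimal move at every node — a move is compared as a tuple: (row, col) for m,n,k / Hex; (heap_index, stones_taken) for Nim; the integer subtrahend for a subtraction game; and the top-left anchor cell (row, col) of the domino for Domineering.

O's best at [.O/XO/../X./.X]: (2,1)

[.O/XO/../X./.X] O move#1: (0,0):-1/OO/XO/../X./.X, (2,0):+0/.O/XO/O./X./.X, (2,1):+1/.O/XO/.O/X./.X*, (3,1):-1/.O/XO/../XO/.X, (4,0):-1/.O/XO/../X./OX
[.O/XO/.O/X./.X] end (terminal -1, X#2); searched .O/XO/../X./.X to 5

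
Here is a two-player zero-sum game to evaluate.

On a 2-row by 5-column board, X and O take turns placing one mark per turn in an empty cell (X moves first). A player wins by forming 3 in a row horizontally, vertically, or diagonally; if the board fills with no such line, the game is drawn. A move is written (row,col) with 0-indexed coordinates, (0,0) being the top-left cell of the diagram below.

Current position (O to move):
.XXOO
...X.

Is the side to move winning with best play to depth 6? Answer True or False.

[.XXOO/...X.] O move#1: (0,0):-1/OXXOO/...X.*, (1,0):-1/.XXOO/O..X., (1,1):-1/.XXOO/.O.X., (1,2):-1/.XXOO/..OX., (1,4):-1/.XXOO/...XO
[OXXOO/...X.] X move#2: (1,0):+0/OXXOO/X..X., (1,1):+0/OXXOO/.X.X., (1,2):+1/OXXOO/..XX.*, (1,4):+0/OXXOO/...XX
[OXXOO/..XX.] O move#3: (1,0):-1/OXXOO/O.XX.*, (1,1):-1/OXXOO/.OXX., (1,4):-1/OXXOO/..XXO
[OXXOO/O.XX.] X move#4: (1,1):+1/OXXOO/OXXX.*, (1,4):+1/OXXOO/O.XXX
[OXXOO/OXXX.] end (terminal -1, O#5); searched .XXOO/...X. to 6

O winning at [.XXOO/...X.]: False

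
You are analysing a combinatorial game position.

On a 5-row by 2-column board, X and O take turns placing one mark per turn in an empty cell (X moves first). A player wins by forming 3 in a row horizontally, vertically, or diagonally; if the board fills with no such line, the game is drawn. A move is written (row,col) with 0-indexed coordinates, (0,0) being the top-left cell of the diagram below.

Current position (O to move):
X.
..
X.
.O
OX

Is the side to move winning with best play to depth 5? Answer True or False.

ply 1, O at X./../X./.O/OX | (0,1)=-1→XO/../X./.O/OX; (1,0)=+0→X./O./X./.O/OX*; (1,1)=-1→X./.O/X./.O/OX; (2,1)=-1→X./../XO/.O/OX; (3,0)=-1→X./../X./OO/OX
ply 2, X at X./O./X./.O/OX | (0,1)=+0→XX/O./X./.O/OX*; (1,1)=+0→X./OX/X./.O/OX; (2,1)=+0→X./O./XX/.O/OX; (3,0)=+0→X./O./X./XO/OX
ply 3, O at XX/O./X./.O/OX | (1,1)=+0→XX/OO/X./.O/OX*; (2,1)=+0→XX/O./XO/.O/OX; (3,0)=+0→XX/O./X./OO/OX
ply 4, X at XX/OO/X./.O/OX | (2,1)=+0→XX/OO/XX/.O/OX*; (3,0)=-1→XX/OO/X./XO/OX
ply 5, O at XX/OO/XX/.O/OX | (3,0)=+0→XX/OO/XX/OO/OX*
ply 6: XX/OO/XX/OO/OX is terminal +0 (X); from X./../X./.O/OX depth 5

O winning at [X./../X./.O/OX]: False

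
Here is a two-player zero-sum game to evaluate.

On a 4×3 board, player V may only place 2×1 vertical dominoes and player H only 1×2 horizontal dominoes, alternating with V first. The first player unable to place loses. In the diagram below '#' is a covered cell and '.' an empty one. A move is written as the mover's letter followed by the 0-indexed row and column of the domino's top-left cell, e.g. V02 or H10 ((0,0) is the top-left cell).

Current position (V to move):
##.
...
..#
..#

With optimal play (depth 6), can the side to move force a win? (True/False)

p1 V@[##./.../..#/..#]: V02[###/..#/..#/..#]-1 V10[##./#../#.#/..#]+1* V11[##./.#./.##/..#]+1 V20[##./.../#.#/#.#]+1 V21[##./.../.##/.##]+1
p2 H@[##./#../#.#/..#]: H11[##./###/#.#/..#]-1* H30[##./#../#.#/###]-1
p3 V@[##./###/#.#/..#]: V21[##./###/###/.##]+1*
p4 H@[##./###/###/.##] terminal -1; root [##./.../..#/..#] d6

V winning at [##./.../..#/..#]: True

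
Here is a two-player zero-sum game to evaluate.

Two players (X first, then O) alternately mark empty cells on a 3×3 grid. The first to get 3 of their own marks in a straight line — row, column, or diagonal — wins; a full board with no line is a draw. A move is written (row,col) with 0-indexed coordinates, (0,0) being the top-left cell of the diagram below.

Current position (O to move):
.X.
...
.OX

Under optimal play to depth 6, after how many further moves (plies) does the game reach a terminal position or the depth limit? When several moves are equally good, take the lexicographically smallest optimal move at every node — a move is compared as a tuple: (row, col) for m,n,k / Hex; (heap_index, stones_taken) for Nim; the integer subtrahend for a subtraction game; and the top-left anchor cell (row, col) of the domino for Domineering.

[.X./.../.OX] O move#1: (0,0):+0/OX./.../.OX*, (0,2):+0/.XO/.../.OX, (1,0):-1/.X./O../.OX, (1,1):-1/.X./.O./.OX, (1,2):-1/.X./..O/.OX, (2,0):-1/.X./.../OOX
[OX./.../.OX] X move#2: (0,2):+0/OXX/.../.OX*, (1,0):+0/OX./X../.OX, (1,1):+0/OX./.X./.OX, (1,2):+0/OX./..X/.OX, (2,0):+0/OX./.../XOX
[OXX/.../.OX] O move#3: (1,0):-1/OXX/O../.OX, (1,1):-1/OXX/.O./.OX, (1,2):+0/OXX/..O/.OX*, (2,0):-1/OXX/.../OOX
[OXX/..O/.OX] X move#4: (1,0):+0/OXX/X.O/.OX*, (1,1):+0/OXX/.XO/.OX, (2,0):+0/OXX/..O/XOX
[OXX/X.O/.OX] O move#5: (1,1):+0/OXX/XOO/.OX*, (2,0):+0/OXX/X.O/OOX
[OXX/XOO/.OX] X move#6: (2,0):+0/OXX/XOO/XOX*
[OXX/XOO/XOX] end (terminal +0, O#7); searched .X./.../.OX to 6

PV length from [.X./.../.OX]: 6 plies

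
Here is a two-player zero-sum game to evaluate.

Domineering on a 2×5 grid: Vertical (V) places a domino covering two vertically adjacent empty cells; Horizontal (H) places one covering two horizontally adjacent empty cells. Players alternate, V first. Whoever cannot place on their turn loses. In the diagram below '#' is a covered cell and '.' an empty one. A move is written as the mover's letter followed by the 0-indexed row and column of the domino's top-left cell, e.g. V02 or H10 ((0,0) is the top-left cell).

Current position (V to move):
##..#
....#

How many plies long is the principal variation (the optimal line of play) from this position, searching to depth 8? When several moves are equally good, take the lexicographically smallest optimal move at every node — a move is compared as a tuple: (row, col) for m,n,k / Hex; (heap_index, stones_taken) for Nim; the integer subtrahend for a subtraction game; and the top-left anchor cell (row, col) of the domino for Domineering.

PV length from [##..#/....#]: 3 plies

ply 1, V at ##..#/....# | V02=+1→###.#/..#.#*; V03=-1→##.##/...##
ply 2, H at ###.#/..#.# | H10=-1→###.#/###.#*
ply 3, V at ###.#/###.# | V03=+1→#####/#####*
ply 4: #####/##### is terminal -1 (H); from ##..#/....# depth 8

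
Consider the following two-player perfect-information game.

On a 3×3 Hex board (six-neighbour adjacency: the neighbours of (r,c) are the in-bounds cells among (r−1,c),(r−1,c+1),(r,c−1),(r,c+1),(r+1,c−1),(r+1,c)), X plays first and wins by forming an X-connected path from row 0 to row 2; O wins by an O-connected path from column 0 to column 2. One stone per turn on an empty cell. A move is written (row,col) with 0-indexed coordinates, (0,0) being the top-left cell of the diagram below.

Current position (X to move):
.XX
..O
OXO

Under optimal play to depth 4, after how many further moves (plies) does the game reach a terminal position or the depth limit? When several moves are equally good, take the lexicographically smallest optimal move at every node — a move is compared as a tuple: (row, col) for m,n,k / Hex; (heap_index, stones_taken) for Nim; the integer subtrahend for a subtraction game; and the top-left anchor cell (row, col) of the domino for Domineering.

PV length from [.XX/..O/OXO]: 1 ply

[.XX/..O/OXO] X move#1: (0,0):-1/XXX/..O/OXO, (1,0):-1/.XX/X.O/OXO, (1,1):+1/.XX/.XO/OXO*
[.XX/.XO/OXO] end (terminal -1, O#2); searched .XX/..O/OXO to 4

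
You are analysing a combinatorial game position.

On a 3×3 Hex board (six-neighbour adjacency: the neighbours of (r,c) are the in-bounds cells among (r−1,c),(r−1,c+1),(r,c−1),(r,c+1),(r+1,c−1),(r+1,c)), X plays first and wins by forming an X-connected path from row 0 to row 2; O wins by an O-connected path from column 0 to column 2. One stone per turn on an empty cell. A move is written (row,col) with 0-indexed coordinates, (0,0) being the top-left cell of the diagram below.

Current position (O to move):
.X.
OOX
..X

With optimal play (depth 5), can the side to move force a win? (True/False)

ply 1, O at .X./OOX/..X | (0,0)=-1→OX./OOX/..X; (0,2)=+1→.XO/OOX/..X*; (2,0)=-1→.X./OOX/O.X; (2,1)=-1→.X./OOX/.OX
ply 2: .XO/OOX/..X is terminal -1 (X); from .X./OOX/..X depth 5

O winning at [.X./OOX/..X]: True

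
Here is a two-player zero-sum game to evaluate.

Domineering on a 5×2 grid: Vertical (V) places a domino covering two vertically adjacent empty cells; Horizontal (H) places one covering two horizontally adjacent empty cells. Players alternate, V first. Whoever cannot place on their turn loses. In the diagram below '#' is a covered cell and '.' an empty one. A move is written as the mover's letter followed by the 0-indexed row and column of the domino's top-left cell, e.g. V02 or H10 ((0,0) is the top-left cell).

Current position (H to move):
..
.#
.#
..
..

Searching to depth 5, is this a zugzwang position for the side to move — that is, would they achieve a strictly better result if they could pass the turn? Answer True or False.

zugzwang(../.#/.#/../.., H) = False

ply 1, H at ../.#/.#/../.. | H00=-1→##/.#/.#/../..; H30=+1→../.#/.#/##/..*; H40=+1→../.#/.#/../##
ply 2, V at ../.#/.#/##/.. | V00=-1→#./##/.#/##/..*; V10=-1→../##/##/##/..
ply 3, H at #./##/.#/##/.. | H40=+1→#./##/.#/##/##*
ply 4: #./##/.#/##/## is terminal -1 (V); from ../.#/.#/../.. depth 5
suppose H passes — search the same position with V to move:
pass> ply 1, V at ../.#/.#/../.. | V00=-1→#./##/.#/../..; V10=-1→../##/##/../..; V20=+1→../.#/##/#./..*; V30=+1→../.#/.#/#./#.; V31=+1→../.#/.#/.#/.#
pass> ply 2, H at ../.#/##/#./.. | H00=-1→##/.#/##/#./..*; H40=-1→../.#/##/#./##
pass> ply 3, V at ##/.#/##/#./.. | V31=+1→##/.#/##/##/.#*
pass> ply 4: ##/.#/##/##/.# is terminal -1 (H); from ../.#/.#/../.. depth 5
for H: play +1, pass -1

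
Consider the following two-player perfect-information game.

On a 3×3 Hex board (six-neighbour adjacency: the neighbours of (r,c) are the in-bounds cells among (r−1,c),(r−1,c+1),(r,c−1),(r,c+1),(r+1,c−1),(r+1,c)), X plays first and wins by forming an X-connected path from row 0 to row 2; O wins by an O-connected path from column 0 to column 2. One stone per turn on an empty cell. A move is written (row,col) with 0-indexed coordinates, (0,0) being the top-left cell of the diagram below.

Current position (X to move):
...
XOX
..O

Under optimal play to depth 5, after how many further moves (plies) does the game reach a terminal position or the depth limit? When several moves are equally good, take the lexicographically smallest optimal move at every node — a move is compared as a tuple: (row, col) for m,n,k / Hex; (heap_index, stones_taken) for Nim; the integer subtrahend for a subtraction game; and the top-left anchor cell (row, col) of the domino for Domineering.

ply 1, X at .../XOX/..O | (0,0)=-1→X../XOX/..O; (0,1)=-1→.X./XOX/..O; (0,2)=+1→..X/XOX/..O*; (2,0)=+1→.../XOX/X.O; (2,1)=+1→.../XOX/.XO
ply 2, O at ..X/XOX/..O | (0,0)=-1→O.X/XOX/..O*; (0,1)=-1→.OX/XOX/..O; (2,0)=-1→..X/XOX/O.O; (2,1)=-1→..X/XOX/.OO
ply 3, X at O.X/XOX/..O | (0,1)=+1→OXX/XOX/..O*; (2,0)=+1→O.X/XOX/X.O; (2,1)=+1→O.X/XOX/.XO
ply 4, O at OXX/XOX/..O | (2,0)=-1→OXX/XOX/O.O*; (2,1)=-1→OXX/XOX/.OO
ply 5, X at OXX/XOX/O.O | (2,1)=+1→OXX/XOX/OXO*
ply 6: OXX/XOX/OXO is terminal -1 (O); from .../XOX/..O depth 5

PV length from [.../XOX/..O]: 5 plies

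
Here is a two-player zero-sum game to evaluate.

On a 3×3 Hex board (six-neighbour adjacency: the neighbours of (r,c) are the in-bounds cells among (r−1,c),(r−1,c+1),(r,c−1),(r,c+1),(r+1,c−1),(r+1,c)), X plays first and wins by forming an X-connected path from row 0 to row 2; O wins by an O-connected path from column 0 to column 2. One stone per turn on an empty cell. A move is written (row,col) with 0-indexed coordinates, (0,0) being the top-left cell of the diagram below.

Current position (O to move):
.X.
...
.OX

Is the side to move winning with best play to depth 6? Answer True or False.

O winning at [.X./.../.OX]: True

ply 1, O at .X./.../.OX | (0,0)=-1→OX./.../.OX; (0,2)=-1→.XO/.../.OX; (1,0)=-1→.X./O../.OX; (1,1)=+1→.X./.O./.OX*; (1,2)=-1→.X./..O/.OX; (2,0)=-1→.X./.../OOX
ply 2, X at .X./.O./.OX | (0,0)=-1→XX./.O./.OX*; (0,2)=-1→.XX/.O./.OX; (1,0)=-1→.X./XO./.OX; (1,2)=-1→.X./.OX/.OX; (2,0)=-1→.X./.O./XOX
ply 3, O at XX./.O./.OX | (0,2)=+1→XXO/.O./.OX*; (1,0)=+1→XX./OO./.OX; (1,2)=+1→XX./.OO/.OX; (2,0)=+1→XX./.O./OOX
ply 4, X at XXO/.O./.OX | (1,0)=-1→XXO/XO./.OX*; (1,2)=-1→XXO/.OX/.OX; (2,0)=-1→XXO/.O./XOX
ply 5, O at XXO/XO./.OX | (1,2)=-1→XXO/XOO/.OX; (2,0)=+1→XXO/XO./OOX*
ply 6: XXO/XO./OOX is terminal -1 (X); from .X./.../.OX depth 6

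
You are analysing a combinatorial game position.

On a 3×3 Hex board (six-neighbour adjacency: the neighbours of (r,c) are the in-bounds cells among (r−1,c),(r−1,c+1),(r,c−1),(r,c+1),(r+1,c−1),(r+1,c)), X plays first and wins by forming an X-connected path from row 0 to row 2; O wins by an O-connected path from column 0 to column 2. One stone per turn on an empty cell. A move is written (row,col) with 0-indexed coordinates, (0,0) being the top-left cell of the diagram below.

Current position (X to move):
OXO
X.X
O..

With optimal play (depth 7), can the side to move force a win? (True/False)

ply 1, X at OXO/X.X/O.. | (1,1)=+1→OXO/XXX/O..*; (2,1)=-1→OXO/X.X/OX.; (2,2)=-1→OXO/X.X/O.X
ply 2, O at OXO/XXX/O.. | (2,1)=-1→OXO/XXX/OO.*; (2,2)=-1→OXO/XXX/O.O
ply 3, X at OXO/XXX/OO. | (2,2)=+1→OXO/XXX/OOX*
ply 4: OXO/XXX/OOX is terminal -1 (O); from OXO/X.X/O.. depth 7

X winning at [OXO/X.X/O..]: True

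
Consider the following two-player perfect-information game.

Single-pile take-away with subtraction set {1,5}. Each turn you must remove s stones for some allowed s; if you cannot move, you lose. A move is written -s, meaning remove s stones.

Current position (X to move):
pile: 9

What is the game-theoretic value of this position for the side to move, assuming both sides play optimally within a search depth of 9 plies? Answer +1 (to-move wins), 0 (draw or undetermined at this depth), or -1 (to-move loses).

[9] X move#1: -1:+1/8*, -5:+1/4
[8] O move#2: -1:-1/7*, -5:-1/3
[7] X move#3: -1:+1/6*, -5:+1/2
[6] O move#4: -1:-1/5*, -5:-1/1
[5] X move#5: -1:+1/4*, -5:+1/0
[4] O move#6: -1:-1/3*
[3] X move#7: -1:+1/2*
[2] O move#8: -1:-1/1*
[1] X move#9: -1:+1/0*
[0] end (terminal -1, O#10); searched 9 to 9

value(9, X) = +1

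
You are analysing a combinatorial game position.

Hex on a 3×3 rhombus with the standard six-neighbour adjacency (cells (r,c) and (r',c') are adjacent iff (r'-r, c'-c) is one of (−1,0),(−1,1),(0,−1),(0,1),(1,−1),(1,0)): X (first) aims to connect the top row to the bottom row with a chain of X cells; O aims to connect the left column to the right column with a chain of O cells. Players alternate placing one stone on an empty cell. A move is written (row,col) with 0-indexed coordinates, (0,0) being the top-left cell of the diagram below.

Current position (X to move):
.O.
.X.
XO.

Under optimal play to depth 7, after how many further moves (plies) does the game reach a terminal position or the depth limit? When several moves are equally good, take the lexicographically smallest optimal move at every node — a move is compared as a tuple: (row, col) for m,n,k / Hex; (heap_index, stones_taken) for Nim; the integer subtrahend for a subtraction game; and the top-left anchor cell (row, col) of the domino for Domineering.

PV length from [.O./.X./XO.]: 3 plies

ply 1, X at .O./.X./XO. | (0,0)=+1→XO./.X./XO.*; (0,2)=+1→.OX/.X./XO.; (1,0)=+1→.O./XX./XO.; (1,2)=-1→.O./.XX/XO.; (2,2)=-1→.O./.X./XOX
ply 2, O at XO./.X./XO. | (0,2)=-1→XOO/.X./XO.*; (1,0)=-1→XO./OX./XO.; (1,2)=-1→XO./.XO/XO.; (2,2)=-1→XO./.X./XOO
ply 3, X at XOO/.X./XO. | (1,0)=+1→XOO/XX./XO.*; (1,2)=-1→XOO/.XX/XO.; (2,2)=-1→XOO/.X./XOX
ply 4: XOO/XX./XO. is terminal -1 (O); from .O./.X./XO. depth 7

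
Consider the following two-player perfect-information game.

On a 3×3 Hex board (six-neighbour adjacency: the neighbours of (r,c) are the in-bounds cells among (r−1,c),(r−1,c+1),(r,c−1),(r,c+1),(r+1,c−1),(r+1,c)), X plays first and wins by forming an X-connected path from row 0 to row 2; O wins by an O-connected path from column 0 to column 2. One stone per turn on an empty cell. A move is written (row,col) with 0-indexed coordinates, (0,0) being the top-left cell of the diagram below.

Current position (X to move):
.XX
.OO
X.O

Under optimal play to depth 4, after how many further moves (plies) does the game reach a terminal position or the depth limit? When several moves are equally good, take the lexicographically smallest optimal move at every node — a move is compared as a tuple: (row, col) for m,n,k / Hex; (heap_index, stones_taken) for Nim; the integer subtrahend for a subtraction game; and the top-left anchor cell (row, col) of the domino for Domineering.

PV length from [.XX/.OO/X.O]: 1 ply

ply 1, X at .XX/.OO/X.O | (0,0)=-1→XXX/.OO/X.O; (1,0)=+1→.XX/XOO/X.O*; (2,1)=-1→.XX/.OO/XXO
ply 2: .XX/XOO/X.O is terminal -1 (O); from .XX/.OO/X.O depth 4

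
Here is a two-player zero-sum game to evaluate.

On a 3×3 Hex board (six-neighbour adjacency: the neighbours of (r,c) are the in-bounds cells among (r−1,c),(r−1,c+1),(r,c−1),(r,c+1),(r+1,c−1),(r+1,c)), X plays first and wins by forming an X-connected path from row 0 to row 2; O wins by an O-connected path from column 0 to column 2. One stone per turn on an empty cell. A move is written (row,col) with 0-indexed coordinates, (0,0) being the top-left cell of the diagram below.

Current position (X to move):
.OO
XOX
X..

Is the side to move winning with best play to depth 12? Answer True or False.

[.OO/XOX/X..] X move#1: (0,0):+1/XOO/XOX/X..*, (2,1):-1/.OO/XOX/XX., (2,2):-1/.OO/XOX/X.X
[XOO/XOX/X..] end (terminal -1, O#2); searched .OO/XOX/X.. to 12

X winning at [.OO/XOX/X..]: True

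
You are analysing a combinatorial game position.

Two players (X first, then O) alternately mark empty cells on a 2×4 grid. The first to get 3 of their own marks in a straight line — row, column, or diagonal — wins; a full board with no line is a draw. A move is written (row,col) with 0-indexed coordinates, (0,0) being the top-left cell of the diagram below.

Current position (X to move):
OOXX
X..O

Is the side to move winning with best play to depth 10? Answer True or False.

[OOXX/X..O] X move#1: (1,1):+0/OOXX/XX.O*, (1,2):+0/OOXX/X.XO
[OOXX/XX.O] O move#2: (1,2):+0/OOXX/XXOO*
[OOXX/XXOO] end (terminal +0, X#3); searched OOXX/X..O to 10

X winning at [OOXX/X..O]: False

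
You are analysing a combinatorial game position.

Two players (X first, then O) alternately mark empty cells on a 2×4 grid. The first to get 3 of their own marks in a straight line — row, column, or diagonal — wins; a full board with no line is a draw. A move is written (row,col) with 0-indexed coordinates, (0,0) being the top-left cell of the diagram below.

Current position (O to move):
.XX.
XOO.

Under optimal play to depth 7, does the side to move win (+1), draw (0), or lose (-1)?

p1 O@[.XX./XOO.]: (0,0)[OXX./XOO.]-1 (0,3)[.XXO/XOO.]-1 (1,3)[.XX./XOOO]+1*
p2 X@[.XX./XOOO] terminal -1; root [.XX./XOO.] d7

value(.XX./XOO., O) = +1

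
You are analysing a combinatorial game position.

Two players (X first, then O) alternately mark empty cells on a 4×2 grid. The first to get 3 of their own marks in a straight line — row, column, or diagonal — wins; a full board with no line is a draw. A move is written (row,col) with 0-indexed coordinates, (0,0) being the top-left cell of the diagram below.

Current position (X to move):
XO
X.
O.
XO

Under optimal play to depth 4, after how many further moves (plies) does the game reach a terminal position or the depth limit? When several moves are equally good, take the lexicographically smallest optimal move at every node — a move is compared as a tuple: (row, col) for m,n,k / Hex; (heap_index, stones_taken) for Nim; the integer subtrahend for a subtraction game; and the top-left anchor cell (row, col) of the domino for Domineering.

PV length from [XO/X./O./XO]: 2 plies

p1 X@[XO/X./O./XO]: (1,1)[XO/XX/O./XO]+0* (2,1)[XO/X./OX/XO]+0
p2 O@[XO/XX/O./XO]: (2,1)[XO/XX/OO/XO]+0*
p3 X@[XO/XX/OO/XO] terminal +0; root [XO/X./O./XO] d4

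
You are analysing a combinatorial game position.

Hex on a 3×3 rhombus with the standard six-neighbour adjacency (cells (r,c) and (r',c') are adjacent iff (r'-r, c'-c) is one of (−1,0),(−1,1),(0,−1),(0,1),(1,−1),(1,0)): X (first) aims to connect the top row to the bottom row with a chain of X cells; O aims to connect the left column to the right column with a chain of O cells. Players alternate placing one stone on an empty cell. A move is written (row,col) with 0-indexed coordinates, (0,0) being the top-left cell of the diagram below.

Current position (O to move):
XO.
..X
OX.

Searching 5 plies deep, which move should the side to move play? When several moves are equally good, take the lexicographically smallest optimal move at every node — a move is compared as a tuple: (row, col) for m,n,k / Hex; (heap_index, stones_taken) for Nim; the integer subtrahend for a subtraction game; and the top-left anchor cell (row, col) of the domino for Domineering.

ply 1, O at XO./..X/OX. | (0,2)=+1→XOO/..X/OX.*; (1,0)=-1→XO./O.X/OX.; (1,1)=-1→XO./.OX/OX.; (2,2)=-1→XO./..X/OXO
ply 2, X at XOO/..X/OX. | (1,0)=-1→XOO/X.X/OX.*; (1,1)=-1→XOO/.XX/OX.; (2,2)=-1→XOO/..X/OXX
ply 3, O at XOO/X.X/OX. | (1,1)=+1→XOO/XOX/OX.*; (2,2)=-1→XOO/X.X/OXO
ply 4: XOO/XOX/OX. is terminal -1 (X); from XO./..X/OX. depth 5

O's best at [XO./..X/OX.]: (0,2)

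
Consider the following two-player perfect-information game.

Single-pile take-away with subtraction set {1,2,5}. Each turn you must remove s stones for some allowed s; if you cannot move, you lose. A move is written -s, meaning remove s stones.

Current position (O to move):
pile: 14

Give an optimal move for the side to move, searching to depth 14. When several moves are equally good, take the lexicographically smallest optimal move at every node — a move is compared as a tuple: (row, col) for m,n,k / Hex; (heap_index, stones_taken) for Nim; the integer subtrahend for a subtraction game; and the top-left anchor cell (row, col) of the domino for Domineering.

p1 O@[14]: -1[13]-1 -2[12]+1* -5[9]+1
p2 X@[12]: -1[11]-1* -2[10]-1 -5[7]-1
p3 O@[11]: -1[10]-1 -2[9]+1* -5[6]+1
p4 X@[9]: -1[8]-1* -2[7]-1 -5[4]-1
p5 O@[8]: -1[7]-1 -2[6]+1* -5[3]+1
p6 X@[6]: -1[5]-1* -2[4]-1 -5[1]-1
p7 O@[5]: -1[4]-1 -2[3]+1* -5[0]+1
p8 X@[3]: -1[2]-1* -2[1]-1
p9 O@[2]: -1[1]-1 -2[0]+1*
p10 X@[0] terminal -1; root [14] d14

O's best at [14]: -2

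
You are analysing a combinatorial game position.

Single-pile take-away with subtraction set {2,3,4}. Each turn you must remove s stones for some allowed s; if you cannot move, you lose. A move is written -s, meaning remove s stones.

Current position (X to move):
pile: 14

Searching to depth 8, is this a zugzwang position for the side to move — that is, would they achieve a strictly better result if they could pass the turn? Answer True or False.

p1 X@[14]: -2[12]+1* -3[11]-1 -4[10]-1
p2 O@[12]: -2[10]-1* -3[9]-1 -4[8]-1
p3 X@[10]: -2[8]-1 -3[7]+1* -4[6]+1
p4 O@[7]: -2[5]-1* -3[4]-1 -4[3]-1
p5 X@[5]: -2[3]-1 -3[2]-1 -4[1]+1*
p6 O@[1] terminal -1; root [14] d8
if X skipped the turn, O would face:
~ p1 O@[14]: -2[12]+1* -3[11]-1 -4[10]-1
~ p2 X@[12]: -2[10]-1* -3[9]-1 -4[8]-1
~ p3 O@[10]: -2[8]-1 -3[7]+1* -4[6]+1
~ p4 X@[7]: -2[5]-1* -3[4]-1 -4[3]-1
~ p5 O@[5]: -2[3]-1 -3[2]-1 -4[1]+1*
~ p6 X@[1] terminal -1; root [14] d8
compare (X): move=+1 vs pass=-1

zugzwang(14, X) = False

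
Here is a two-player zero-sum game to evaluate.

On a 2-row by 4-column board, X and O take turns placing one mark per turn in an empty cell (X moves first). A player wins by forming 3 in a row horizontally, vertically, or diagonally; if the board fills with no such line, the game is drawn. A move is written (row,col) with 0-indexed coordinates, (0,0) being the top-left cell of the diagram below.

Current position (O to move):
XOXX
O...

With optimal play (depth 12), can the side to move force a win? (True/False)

O winning at [XOXX/O...]: False

ply 1, O at XOXX/O... | (1,1)=+0→XOXX/OO..*; (1,2)=+0→XOXX/O.O.; (1,3)=+0→XOXX/O..O
ply 2, X at XOXX/OO.. | (1,2)=+0→XOXX/OOX.*; (1,3)=-1→XOXX/OO.X
ply 3, O at XOXX/OOX. | (1,3)=+0→XOXX/OOXO*
ply 4: XOXX/OOXO is terminal +0 (X); from XOXX/O... depth 12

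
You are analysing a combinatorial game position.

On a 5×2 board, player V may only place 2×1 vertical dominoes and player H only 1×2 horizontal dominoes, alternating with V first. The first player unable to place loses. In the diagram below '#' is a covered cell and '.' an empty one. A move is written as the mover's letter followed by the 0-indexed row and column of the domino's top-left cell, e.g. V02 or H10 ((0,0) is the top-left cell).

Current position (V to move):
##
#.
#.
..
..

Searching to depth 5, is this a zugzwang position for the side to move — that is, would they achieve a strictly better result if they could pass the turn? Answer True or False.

ply 1, V at ##/#./#./../.. | V11=-1→##/##/##/../..; V21=-1→##/#./##/.#/..; V30=+1→##/#./#./#./#.*; V31=+1→##/#./#./.#/.#
ply 2: ##/#./#./#./#. is terminal -1 (H); from ##/#./#./../.. depth 5
pass branch (H moves first from the same position):
  | ply 1, H at ##/#./#./../.. | H30=+1→##/#./#./##/..*; H40=-1→##/#./#./../##
  | ply 2, V at ##/#./#./##/.. | V11=-1→##/##/##/##/..*
  | ply 3, H at ##/##/##/##/.. | H40=+1→##/##/##/##/##*
  | ply 4: ##/##/##/##/## is terminal -1 (V); from ##/#./#./../.. depth 5
V moving scores +1; V passing scores -1

zugzwang(##/#./#./../.., V) = False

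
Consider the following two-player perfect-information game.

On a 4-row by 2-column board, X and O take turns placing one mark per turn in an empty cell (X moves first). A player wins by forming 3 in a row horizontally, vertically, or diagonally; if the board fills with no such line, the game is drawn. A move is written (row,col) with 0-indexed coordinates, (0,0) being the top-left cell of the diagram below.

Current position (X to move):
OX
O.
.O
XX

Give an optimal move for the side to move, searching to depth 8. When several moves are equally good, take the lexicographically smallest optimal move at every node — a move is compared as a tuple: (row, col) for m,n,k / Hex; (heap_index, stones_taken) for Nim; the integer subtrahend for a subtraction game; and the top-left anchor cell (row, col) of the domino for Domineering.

X's best at [OX/O./.O/XX]: (2,0)

ply 1, X at OX/O./.O/XX | (1,1)=-1→OX/OX/.O/XX; (2,0)=+0→OX/O./XO/XX*
ply 2, O at OX/O./XO/XX | (1,1)=+0→OX/OO/XO/XX*
ply 3: OX/OO/XO/XX is terminal +0 (X); from OX/O./.O/XX depth 8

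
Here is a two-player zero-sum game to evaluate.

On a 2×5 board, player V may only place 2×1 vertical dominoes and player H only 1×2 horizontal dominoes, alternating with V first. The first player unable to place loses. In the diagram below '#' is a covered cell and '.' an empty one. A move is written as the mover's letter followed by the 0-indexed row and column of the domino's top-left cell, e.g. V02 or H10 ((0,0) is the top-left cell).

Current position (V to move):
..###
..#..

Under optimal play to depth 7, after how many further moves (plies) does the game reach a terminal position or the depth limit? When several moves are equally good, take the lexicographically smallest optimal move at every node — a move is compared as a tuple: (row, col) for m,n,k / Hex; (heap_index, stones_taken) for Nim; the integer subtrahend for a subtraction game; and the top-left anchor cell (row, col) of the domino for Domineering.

PV length from [..###/..#..]: 3 plies

[..###/..#..] V move#1: V00:+1/#.###/#.#..*, V01:+1/.####/.##..
[#.###/#.#..] H move#2: H13:-1/#.###/#.###*
[#.###/#.###] V move#3: V01:+1/#####/#####*
[#####/#####] end (terminal -1, H#4); searched ..###/..#.. to 7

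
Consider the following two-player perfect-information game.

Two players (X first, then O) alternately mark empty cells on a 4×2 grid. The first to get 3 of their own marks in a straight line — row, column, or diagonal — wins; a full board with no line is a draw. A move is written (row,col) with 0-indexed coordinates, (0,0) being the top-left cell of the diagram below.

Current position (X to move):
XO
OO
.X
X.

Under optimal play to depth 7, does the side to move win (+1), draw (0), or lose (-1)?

[XO/OO/.X/X.] X move#1: (2,0):+0/XO/OO/XX/X.*, (3,1):+0/XO/OO/.X/XX
[XO/OO/XX/X.] O move#2: (3,1):+0/XO/OO/XX/XO*
[XO/OO/XX/XO] end (terminal +0, X#3); searched XO/OO/.X/X. to 7

value(XO/OO/.X/X., X) = 0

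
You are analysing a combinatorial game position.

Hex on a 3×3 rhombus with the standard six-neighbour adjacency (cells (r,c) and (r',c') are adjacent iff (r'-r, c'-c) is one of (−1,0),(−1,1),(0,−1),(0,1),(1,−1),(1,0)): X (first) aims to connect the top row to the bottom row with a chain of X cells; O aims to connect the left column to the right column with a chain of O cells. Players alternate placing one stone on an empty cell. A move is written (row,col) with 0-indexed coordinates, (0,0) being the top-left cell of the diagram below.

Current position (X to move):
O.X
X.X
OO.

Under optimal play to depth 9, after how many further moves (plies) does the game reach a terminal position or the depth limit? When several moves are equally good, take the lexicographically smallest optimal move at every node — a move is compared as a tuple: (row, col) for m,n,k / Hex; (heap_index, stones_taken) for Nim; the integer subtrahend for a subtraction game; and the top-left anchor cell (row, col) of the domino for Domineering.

PV length from [O.X/X.X/OO.]: 1 ply

[O.X/X.X/OO.] X move#1: (0,1):-1/OXX/X.X/OO., (1,1):-1/O.X/XXX/OO., (2,2):+1/O.X/X.X/OOX*
[O.X/X.X/OOX] end (terminal -1, O#2); searched O.X/X.X/OO. to 9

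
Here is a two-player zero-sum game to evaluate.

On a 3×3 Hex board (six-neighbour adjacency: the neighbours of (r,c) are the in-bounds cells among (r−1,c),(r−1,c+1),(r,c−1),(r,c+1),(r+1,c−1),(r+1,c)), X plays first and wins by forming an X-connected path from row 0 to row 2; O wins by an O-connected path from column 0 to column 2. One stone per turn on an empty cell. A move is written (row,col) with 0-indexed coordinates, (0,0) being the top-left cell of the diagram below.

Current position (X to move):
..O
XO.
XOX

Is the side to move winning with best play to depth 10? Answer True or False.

X winning at [..O/XO./XOX]: True

p1 X@[..O/XO./XOX]: (0,0)[X.O/XO./XOX]+1* (0,1)[.XO/XO./XOX]+1 (1,2)[..O/XOX/XOX]+1
p2 O@[X.O/XO./XOX] terminal -1; root [..O/XO./XOX] d10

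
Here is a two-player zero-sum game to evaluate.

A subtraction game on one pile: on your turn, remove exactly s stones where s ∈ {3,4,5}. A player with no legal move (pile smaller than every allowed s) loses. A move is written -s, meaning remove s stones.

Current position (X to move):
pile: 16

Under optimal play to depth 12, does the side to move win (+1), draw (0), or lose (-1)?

ply 1, X at 16 | -3=-1→13*; -4=-1→12; -5=-1→11
ply 2, O at 13 | -3=+1→10*; -4=+1→9; -5=+1→8
ply 3, X at 10 | -3=-1→7*; -4=-1→6; -5=-1→5
ply 4, O at 7 | -3=-1→4; -4=-1→3; -5=+1→2*
ply 5: 2 is terminal -1 (X); from 16 depth 12

value(16, X) = -1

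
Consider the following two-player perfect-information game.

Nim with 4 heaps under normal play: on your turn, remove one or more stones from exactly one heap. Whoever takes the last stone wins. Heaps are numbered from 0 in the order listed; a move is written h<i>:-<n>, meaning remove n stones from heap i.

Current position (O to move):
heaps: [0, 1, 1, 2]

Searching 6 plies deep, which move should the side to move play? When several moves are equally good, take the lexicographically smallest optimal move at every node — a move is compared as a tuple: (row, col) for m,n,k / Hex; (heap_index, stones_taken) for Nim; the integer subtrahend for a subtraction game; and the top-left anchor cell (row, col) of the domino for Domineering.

p1 O@[(0,1,1,2)]: h1:-1[(0,0,1,2)]-1 h2:-1[(0,1,0,2)]-1 h3:-1[(0,1,1,1)]-1 h3:-2[(0,1,1,0)]+1*
p2 X@[(0,1,1,0)]: h1:-1[(0,0,1,0)]-1* h2:-1[(0,1,0,0)]-1
p3 O@[(0,0,1,0)]: h2:-1[(0,0,0,0)]+1*
p4 X@[(0,0,0,0)] terminal -1; root [(0,1,1,2)] d6

O's best at [(0,1,1,2)]: h3:-2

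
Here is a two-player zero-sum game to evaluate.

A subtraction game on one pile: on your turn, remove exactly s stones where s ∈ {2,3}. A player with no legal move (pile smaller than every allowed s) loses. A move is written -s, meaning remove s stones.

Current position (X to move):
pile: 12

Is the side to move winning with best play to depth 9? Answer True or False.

[12] X move#1: -2:+1/10*, -3:-1/9
[10] O move#2: -2:-1/8*, -3:-1/7
[8] X move#3: -2:+1/6*, -3:+1/5
[6] O move#4: -2:-1/4*, -3:-1/3
[4] X move#5: -2:-1/2, -3:+1/1*
[1] end (terminal -1, O#6); searched 12 to 9

X winning at [12]: True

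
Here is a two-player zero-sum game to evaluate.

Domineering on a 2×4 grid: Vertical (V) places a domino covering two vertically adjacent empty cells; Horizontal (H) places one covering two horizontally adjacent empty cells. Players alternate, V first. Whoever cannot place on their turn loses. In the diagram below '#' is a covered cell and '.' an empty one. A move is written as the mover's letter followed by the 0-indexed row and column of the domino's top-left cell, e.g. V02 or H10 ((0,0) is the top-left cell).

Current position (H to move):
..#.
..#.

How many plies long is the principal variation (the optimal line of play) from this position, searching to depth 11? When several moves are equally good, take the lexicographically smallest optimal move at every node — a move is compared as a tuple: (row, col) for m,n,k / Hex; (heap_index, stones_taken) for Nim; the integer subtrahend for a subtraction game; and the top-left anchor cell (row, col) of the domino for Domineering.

ply 1, H at ..#./..#. | H00=+1→###./..#.*; H10=+1→..#./###.
ply 2, V at ###./..#. | V03=-1→####/..##*
ply 3, H at ####/..## | H10=+1→####/####*
ply 4: ####/#### is terminal -1 (V); from ..#./..#. depth 11

PV length from [..#./..#.]: 3 plies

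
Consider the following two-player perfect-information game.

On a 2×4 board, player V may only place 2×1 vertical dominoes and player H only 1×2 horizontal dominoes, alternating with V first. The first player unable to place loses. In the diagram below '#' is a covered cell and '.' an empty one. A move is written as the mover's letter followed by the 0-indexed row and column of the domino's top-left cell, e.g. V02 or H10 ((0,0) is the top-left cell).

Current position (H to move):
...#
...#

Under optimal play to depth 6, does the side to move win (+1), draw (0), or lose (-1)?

[...#/...#] H move#1: H00:+1/##.#/...#*, H01:+1/.###/...#, H10:+1/...#/##.#, H11:+1/...#/.###
[##.#/...#] V move#2: V02:-1/####/..##*
[####/..##] H move#3: H10:+1/####/####*
[####/####] end (terminal -1, V#4); searched ...#/...# to 6

value(...#/...#, H) = +1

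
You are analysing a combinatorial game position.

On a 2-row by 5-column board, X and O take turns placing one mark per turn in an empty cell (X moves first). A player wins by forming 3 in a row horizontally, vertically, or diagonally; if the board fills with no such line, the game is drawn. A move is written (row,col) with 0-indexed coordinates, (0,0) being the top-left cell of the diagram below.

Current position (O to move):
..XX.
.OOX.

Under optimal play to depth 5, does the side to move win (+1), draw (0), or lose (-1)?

ply 1, O at ..XX./.OOX. | (0,0)=-1→O.XX./.OOX.; (0,1)=-1→.OXX./.OOX.; (0,4)=-1→..XXO/.OOX.; (1,0)=+1→..XX./OOOX.*; (1,4)=-1→..XX./.OOXO
ply 2: ..XX./OOOX. is terminal -1 (X); from ..XX./.OOX. depth 5

value(..XX./.OOX., O) = +1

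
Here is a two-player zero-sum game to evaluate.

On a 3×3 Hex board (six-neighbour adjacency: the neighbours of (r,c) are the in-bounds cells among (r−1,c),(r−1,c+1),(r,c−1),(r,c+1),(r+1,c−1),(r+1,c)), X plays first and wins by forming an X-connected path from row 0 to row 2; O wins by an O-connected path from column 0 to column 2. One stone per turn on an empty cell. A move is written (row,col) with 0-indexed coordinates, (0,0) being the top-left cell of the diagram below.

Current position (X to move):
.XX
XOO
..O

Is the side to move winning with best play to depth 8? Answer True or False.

X winning at [.XX/XOO/..O]: True

[.XX/XOO/..O] X move#1: (0,0):-1/XXX/XOO/..O, (2,0):+1/.XX/XOO/X.O*, (2,1):-1/.XX/XOO/.XO
[.XX/XOO/X.O] end (terminal -1, O#2); searched .XX/XOO/..O to 8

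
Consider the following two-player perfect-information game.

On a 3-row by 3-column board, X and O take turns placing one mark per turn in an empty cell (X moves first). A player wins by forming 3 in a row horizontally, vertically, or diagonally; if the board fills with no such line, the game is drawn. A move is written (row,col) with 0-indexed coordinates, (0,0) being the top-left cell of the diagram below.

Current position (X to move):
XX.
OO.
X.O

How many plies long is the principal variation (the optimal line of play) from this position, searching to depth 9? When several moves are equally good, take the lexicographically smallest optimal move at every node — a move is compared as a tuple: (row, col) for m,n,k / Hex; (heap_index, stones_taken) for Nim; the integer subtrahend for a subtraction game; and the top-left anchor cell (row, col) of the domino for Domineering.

ply 1, X at XX./OO./X.O | (0,2)=+1→XXX/OO./X.O*; (1,2)=+0→XX./OOX/X.O; (2,1)=-1→XX./OO./XXO
ply 2: XXX/OO./X.O is terminal -1 (O); from XX./OO./X.O depth 9

PV length from [XX./OO./X.O]: 1 ply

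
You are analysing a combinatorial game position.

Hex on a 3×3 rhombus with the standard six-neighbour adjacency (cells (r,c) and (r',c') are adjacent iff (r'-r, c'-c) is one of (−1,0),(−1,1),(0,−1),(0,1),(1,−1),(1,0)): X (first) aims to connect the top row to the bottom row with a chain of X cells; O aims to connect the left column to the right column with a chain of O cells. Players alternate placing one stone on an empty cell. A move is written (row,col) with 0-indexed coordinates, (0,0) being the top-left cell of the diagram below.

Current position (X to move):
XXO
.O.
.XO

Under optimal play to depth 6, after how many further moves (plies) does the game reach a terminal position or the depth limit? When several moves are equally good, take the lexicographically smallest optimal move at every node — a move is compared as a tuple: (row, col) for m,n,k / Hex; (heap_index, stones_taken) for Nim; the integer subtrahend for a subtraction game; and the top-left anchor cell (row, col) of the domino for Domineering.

PV length from [XXO/.O./.XO]: 2 plies

p1 X@[XXO/.O./.XO]: (1,0)[XXO/XO./.XO]-1* (1,2)[XXO/.OX/.XO]-1 (2,0)[XXO/.O./XXO]-1
p2 O@[XXO/XO./.XO]: (1,2)[XXO/XOO/.XO]-1 (2,0)[XXO/XO./OXO]+1*
p3 X@[XXO/XO./OXO] terminal -1; root [XXO/.O./.XO] d6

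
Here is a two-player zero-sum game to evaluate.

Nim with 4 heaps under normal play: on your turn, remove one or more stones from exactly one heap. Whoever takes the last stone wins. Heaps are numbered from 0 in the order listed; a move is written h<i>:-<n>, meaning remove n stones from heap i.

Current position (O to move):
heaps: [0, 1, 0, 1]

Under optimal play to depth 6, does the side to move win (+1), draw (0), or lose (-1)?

value((0,1,0,1), O) = -1

ply 1, O at (0,1,0,1) | h1:-1=-1→(0,0,0,1)*; h3:-1=-1→(0,1,0,0)
ply 2, X at (0,0,0,1) | h3:-1=+1→(0,0,0,0)*
ply 3: (0,0,0,0) is terminal -1 (O); from (0,1,0,1) depth 6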